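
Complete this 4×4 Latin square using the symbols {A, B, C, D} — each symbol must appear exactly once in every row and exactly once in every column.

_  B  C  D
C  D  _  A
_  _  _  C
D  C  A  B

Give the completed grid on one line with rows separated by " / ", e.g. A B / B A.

A B C D / C D B A / B A D C / D C A B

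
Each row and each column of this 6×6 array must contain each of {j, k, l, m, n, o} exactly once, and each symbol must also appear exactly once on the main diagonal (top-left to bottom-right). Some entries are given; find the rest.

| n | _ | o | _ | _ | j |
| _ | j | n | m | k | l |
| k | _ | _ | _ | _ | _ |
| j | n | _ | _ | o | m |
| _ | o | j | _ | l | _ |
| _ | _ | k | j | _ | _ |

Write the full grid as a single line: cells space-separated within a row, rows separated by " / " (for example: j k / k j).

n k o l m j / o j n m k l / k l m o j n / j n l k o m / m o j n l k / l m k j n o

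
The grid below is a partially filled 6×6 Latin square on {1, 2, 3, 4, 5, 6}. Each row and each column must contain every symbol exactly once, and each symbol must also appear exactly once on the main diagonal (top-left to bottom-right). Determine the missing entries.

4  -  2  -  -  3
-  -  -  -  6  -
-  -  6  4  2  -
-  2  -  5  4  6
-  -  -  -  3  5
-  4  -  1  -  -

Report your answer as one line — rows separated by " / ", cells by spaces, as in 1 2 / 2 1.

4 5 2 6 1 3 / 2 1 5 3 6 4 / 5 3 6 4 2 1 / 3 2 1 5 4 6 / 1 6 4 2 3 5 / 6 4 3 1 5 2

(r1,c4) = 6
(r2,c2) = 1
(r3,c6) = 1
(r5,c2) = 6
(r5,c4) = 2
(r6,c5) = 5
(r6,c6) = 2
(r1,c2) = 5
(r1,c5) = 1
(r2,c4) = 3
(r2,c6) = 4
(r3,c2) = 3
(r5,c1) = 1
(r5,c3) = 4
(r6,c3) = 3
(r2,c3) = 5
(r3,c1) = 5
(r4,c1) = 3
(r4,c3) = 1
(r6,c1) = 6
(r2,c1) = 2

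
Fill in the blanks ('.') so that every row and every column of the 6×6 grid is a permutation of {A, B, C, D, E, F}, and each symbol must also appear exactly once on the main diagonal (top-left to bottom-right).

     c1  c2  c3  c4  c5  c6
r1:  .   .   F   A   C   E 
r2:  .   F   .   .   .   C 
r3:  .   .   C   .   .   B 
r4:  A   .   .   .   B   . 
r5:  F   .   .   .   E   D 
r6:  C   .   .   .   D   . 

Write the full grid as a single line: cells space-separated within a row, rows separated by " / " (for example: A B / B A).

B D F A C E / E F D B A C / D A C E F B / A C E D B F / F B A C E D / C E B F D A

(r2,c5): row 2 has {C,F}; column 5 has {B,C,D,E}, so it must be A.
(r3,c5): row 3 has {B,C}; column 5 has {A,B,C,D,E}, so it must be F.
(r4,c4): row 4 has {A,B}; column 4 has {A}; the diagonal has {C,E,F}, so it must be D.
(r4,c6): row 4 has {A,B,D}; column 6 has {B,C,D,E}, so it must be F.
(r6,c6): row 6 has {C,D}; column 6 has {B,C,D,E,F}; the diagonal has {C,D,E,F}, so it must be A.
(r1,c1): row 1 has {A,C,E,F}; column 1 has {A,C,F}; the diagonal has {A,C,D,E,F}, so it must be B.
(r1,c2): row 1 has {A,B,C,E,F}; column 2 has {F}, so it must be D.
(r3,c4): row 3 has {B,C,F}; column 4 has {A,D}, so it must be E.
(r4,c3): row 4 has {A,B,D,F}; column 3 has {C,F}, so it must be E.
(r6,c3): row 6 has {A,C,D}; column 3 has {C,E,F}, so it must be B.
(r6,c4): row 6 has {A,B,C,D}; column 4 has {A,D,E}, so it must be F.
(r2,c3): row 2 has {A,C,F}; column 3 has {B,C,E,F}, so it must be D.
(r2,c4): row 2 has {A,C,D,F}; column 4 has {A,D,E,F}, so it must be B.
(r3,c1): row 3 has {B,C,E,F}; column 1 has {A,B,C,F}, so it must be D.
(r3,c2): row 3 has {B,C,D,E,F}; column 2 has {D,F}, so it must be A.
(r4,c2): row 4 has {A,B,D,E,F}; column 2 has {A,D,F}, so it must be C.
(r5,c2): row 5 has {D,E,F}; column 2 has {A,C,D,F}, so it must be B.
(r5,c3): row 5 has {B,D,E,F}; column 3 has {B,C,D,E,F}, so it must be A.
(r5,c4): row 5 has {A,B,D,E,F}; column 4 has {A,B,D,E,F}, so it must be C.
(r6,c2): row 6 has {A,B,C,D,F}; column 2 has {A,B,C,D,F}, so it must be E.
(r2,c1): row 2 has {A,B,C,D,F}; column 1 has {A,B,C,D,F}, so it must be E.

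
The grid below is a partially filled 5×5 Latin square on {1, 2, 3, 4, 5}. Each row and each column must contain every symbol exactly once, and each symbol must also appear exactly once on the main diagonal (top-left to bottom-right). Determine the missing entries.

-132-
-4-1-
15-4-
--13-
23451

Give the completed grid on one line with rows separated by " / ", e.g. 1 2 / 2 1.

(r1,c1) = 5
(r1,c5) = 4
(r2,c1) = 3
(r3,c3) = 2
(r3,c5) = 3
(r4,c1) = 4
(r4,c2) = 2
(r4,c5) = 5
(r2,c3) = 5
(r2,c5) = 2

5 1 3 2 4 / 3 4 5 1 2 / 1 5 2 4 3 / 4 2 1 3 5 / 2 3 4 5 1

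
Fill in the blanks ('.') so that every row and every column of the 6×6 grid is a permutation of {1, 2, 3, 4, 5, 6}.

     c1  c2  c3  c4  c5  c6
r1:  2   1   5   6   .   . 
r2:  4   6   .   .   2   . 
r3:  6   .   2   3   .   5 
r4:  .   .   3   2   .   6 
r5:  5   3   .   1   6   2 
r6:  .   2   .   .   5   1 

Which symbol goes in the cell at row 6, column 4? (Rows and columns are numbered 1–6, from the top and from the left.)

4

(r2,c3) = 1
(r2,c4) = 5
(r2,c6) = 3
(r3,c2) = 4
(r3,c5) = 1
(r4,c1) = 1
(r4,c2) = 5
(r4,c5) = 4
(r5,c3) = 4
(r6,c1) = 3
(r6,c3) = 6
(r6,c4) = 4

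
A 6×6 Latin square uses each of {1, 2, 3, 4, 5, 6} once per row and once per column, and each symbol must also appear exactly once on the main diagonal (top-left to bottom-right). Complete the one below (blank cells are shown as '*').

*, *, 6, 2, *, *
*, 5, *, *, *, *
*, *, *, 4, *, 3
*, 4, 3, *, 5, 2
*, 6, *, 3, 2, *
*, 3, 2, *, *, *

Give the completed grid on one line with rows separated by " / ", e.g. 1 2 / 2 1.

3 1 6 2 4 5 / 2 5 4 1 3 6 / 5 2 1 4 6 3 / 1 4 3 6 5 2 / 4 6 5 3 2 1 / 6 3 2 5 1 4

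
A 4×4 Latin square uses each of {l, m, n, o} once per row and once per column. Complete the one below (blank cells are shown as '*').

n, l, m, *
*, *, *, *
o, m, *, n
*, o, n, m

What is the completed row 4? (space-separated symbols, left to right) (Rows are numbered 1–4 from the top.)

l o n m

(r1,c4) = o
(r2,c2) = n
(r2,c4) = l
(r3,c3) = l
(r4,c1) = l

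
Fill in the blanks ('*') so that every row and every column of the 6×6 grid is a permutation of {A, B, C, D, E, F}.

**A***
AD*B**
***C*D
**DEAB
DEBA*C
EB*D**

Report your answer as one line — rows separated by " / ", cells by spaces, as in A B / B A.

B C A F D E / A D C B E F / F A E C B D / C F D E A B / D E B A F C / E B F D C A

(r1,c4): row 1 has {A}; column 4 has {A,B,C,D,E}, so it must be F.
(r1,c6): row 1 has {A,F}; column 6 has {B,C,D}, so it must be E.
(r2,c6): row 2 has {A,B,D}; column 6 has {B,C,D,E}, so it must be F.
(r5,c5): row 5 has {A,B,C,D,E}; column 5 has {A}, so it must be F.
(r6,c5): row 6 has {B,D,E}; column 5 has {A,F}, so it must be C.
(r6,c6): row 6 has {B,C,D,E}; column 6 has {B,C,D,E,F}, so it must be A.
(r1,c2): row 1 has {A,E,F}; column 2 has {B,D,E}, so it must be C.
(r2,c5): row 2 has {A,B,D,F}; column 5 has {A,C,F}, so it must be E.
(r3,c5): row 3 has {C,D}; column 5 has {A,C,E,F}, so it must be B.
(r4,c2): row 4 has {A,B,D,E}; column 2 has {B,C,D,E}, so it must be F.
(r6,c3): row 6 has {A,B,C,D,E}; column 3 has {A,B,D}, so it must be F.
(r1,c1): row 1 has {A,C,E,F}; column 1 has {A,D,E}, so it must be B.
(r1,c5): row 1 has {A,B,C,E,F}; column 5 has {A,B,C,E,F}, so it must be D.
(r2,c3): row 2 has {A,B,D,E,F}; column 3 has {A,B,D,F}, so it must be C.
(r3,c1): row 3 has {B,C,D}; column 1 has {A,B,D,E}, so it must be F.
(r3,c2): row 3 has {B,C,D,F}; column 2 has {B,C,D,E,F}, so it must be A.
(r3,c3): row 3 has {A,B,C,D,F}; column 3 has {A,B,C,D,F}, so it must be E.
(r4,c1): row 4 has {A,B,D,E,F}; column 1 has {A,B,D,E,F}, so it must be C.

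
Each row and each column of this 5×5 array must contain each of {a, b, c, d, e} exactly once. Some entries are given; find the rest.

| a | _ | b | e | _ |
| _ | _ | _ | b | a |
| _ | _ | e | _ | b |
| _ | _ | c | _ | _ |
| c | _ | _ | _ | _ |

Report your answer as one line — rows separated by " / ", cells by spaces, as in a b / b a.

a d b e c / e c d b a / d a e c b / b e c a d / c b a d e

row 2 has {a,b}; column 3 has {b,c,e} — only d is left for (r2,c3).
row 3 has {b,e}; column 1 has {a,c} — only d is left for (r3,c1).
row 5 has {c}; column 3 has {b,c,d,e} — only a is left for (r5,c3).
row 5 has {a,c}; column 4 has {b,e} — only d is left for (r5,c4).
row 5 has {a,c,d}; column 5 has {a,b} — only e is left for (r5,c5).
row 2 has {a,b,d}; column 1 has {a,c,d} — only e is left for (r2,c1).
row 2 has {a,b,d,e}; column 2 is empty so far — only c is left for (r2,c2).
row 3 has {b,d,e}; column 2 has {c} — only a is left for (r3,c2).
row 3 has {a,b,d,e}; column 4 has {b,d,e} — only c is left for (r3,c4).
row 4 has {c}; column 1 has {a,c,d,e} — only b is left for (r4,c1).
row 4 has {b,c}; column 4 has {b,c,d,e} — only a is left for (r4,c4).
row 4 has {a,b,c}; column 5 has {a,b,e} — only d is left for (r4,c5).
row 5 has {a,c,d,e}; column 2 has {a,c} — only b is left for (r5,c2).
row 1 has {a,b,e}; column 2 has {a,b,c} — only d is left for (r1,c2).
row 1 has {a,b,d,e}; column 5 has {a,b,d,e} — only c is left for (r1,c5).
row 4 has {a,b,c,d}; column 2 has {a,b,c,d} — only e is left for (r4,c2).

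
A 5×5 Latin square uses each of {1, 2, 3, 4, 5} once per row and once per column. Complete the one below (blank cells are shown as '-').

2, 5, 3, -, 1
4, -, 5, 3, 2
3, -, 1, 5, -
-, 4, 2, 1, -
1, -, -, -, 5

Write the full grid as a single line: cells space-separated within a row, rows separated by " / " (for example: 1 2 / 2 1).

2 5 3 4 1 / 4 1 5 3 2 / 3 2 1 5 4 / 5 4 2 1 3 / 1 3 4 2 5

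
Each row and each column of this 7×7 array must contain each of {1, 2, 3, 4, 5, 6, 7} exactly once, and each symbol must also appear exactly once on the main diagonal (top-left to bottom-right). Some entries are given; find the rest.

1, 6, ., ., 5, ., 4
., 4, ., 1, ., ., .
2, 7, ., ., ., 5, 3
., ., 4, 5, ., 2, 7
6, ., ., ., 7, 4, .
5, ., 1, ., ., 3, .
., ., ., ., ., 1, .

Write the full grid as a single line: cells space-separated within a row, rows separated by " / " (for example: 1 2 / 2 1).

1 6 2 3 5 7 4 / 7 4 3 1 2 6 5 / 2 7 6 4 1 5 3 / 3 1 4 5 6 2 7 / 6 3 5 2 7 4 1 / 5 2 1 7 4 3 6 / 4 5 7 6 3 1 2

(r1,c6) = 7
(r2,c6) = 6
(r3,c3) = 6
(r3,c4) = 4
(r3,c5) = 1
(r4,c1) = 3
(r4,c2) = 1
(r4,c5) = 6
(r6,c2) = 2
(r6,c5) = 4
(r6,c7) = 6
(r7,c7) = 2
(r2,c1) = 7
(r2,c7) = 5
(r5,c7) = 1
(r6,c4) = 7
(r7,c1) = 4
(r7,c5) = 3
(r2,c5) = 2
(r7,c2) = 5
(r7,c3) = 7
(r7,c4) = 6
(r2,c3) = 3
(r5,c2) = 3
(r5,c4) = 2
(r1,c3) = 2
(r1,c4) = 3
(r5,c3) = 5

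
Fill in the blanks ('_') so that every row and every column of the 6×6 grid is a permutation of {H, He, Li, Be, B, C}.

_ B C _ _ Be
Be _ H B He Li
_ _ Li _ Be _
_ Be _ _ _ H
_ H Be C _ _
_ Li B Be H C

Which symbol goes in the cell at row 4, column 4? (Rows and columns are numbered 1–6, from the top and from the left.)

Li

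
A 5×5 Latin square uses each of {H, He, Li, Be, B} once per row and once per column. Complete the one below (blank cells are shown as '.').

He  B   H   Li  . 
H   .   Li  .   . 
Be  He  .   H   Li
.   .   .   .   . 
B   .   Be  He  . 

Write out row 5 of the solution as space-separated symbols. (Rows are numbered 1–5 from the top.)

At row 1, column 5: row 1 has {H,He,Li,B}; column 5 has {Li}; that leaves Be.
At row 2, column 2: row 2 has {H,Li}; column 2 has {He,B}; that leaves Be.
At row 2, column 4: row 2 has {H,Li,Be}; column 4 has {H,He,Li}; that leaves B.
At row 2, column 5: row 2 has {H,Li,Be,B}; column 5 has {Li,Be}; that leaves He.
At row 3, column 3: row 3 has {H,He,Li,Be}; column 3 has {H,Li,Be}; that leaves B.
At row 4, column 1: row 4 is empty so far; column 1 has {H,He,Be,B}; that leaves Li.
At row 4, column 2: row 4 has {Li}; column 2 has {He,Be,B}; that leaves H.
At row 4, column 3: row 4 has {H,Li}; column 3 has {H,Li,Be,B}; that leaves He.
At row 4, column 4: row 4 has {H,He,Li}; column 4 has {H,He,Li,B}; that leaves Be.
At row 4, column 5: row 4 has {H,He,Li,Be}; column 5 has {He,Li,Be}; that leaves B.
At row 5, column 2: row 5 has {He,Be,B}; column 2 has {H,He,Be,B}; that leaves Li.
At row 5, column 5: row 5 has {He,Li,Be,B}; column 5 has {He,Li,Be,B}; that leaves H.

B Li Be He H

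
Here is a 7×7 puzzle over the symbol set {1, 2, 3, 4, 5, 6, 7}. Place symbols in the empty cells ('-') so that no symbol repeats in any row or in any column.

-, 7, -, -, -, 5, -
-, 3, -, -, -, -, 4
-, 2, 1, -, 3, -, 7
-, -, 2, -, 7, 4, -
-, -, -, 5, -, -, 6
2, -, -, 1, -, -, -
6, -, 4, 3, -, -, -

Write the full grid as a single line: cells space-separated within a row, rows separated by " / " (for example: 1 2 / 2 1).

At row 3, column 6: row 3 has {1,2,3,7}; column 6 has {4,5}; that leaves 6.
At row 4, column 4: row 4 has {2,4,7}; column 4 has {1,3,5}; that leaves 6.
At row 3, column 4: row 3 has {1,2,3,6,7}; column 4 has {1,3,5,6}; that leaves 4.
At row 1, column 4: row 1 has {5,7}; column 4 has {1,3,4,5,6}; that leaves 2.
At row 2, column 4: row 2 has {3,4}; column 4 has {1,2,3,4,5,6}; that leaves 7.
At row 3, column 1: row 3 has {1,2,3,4,6,7}; column 1 has {2,6}; that leaves 5.
At row 2, column 1: row 2 has {3,4,7}; column 1 has {2,5,6}; that leaves 1.
At row 2, column 6: row 2 has {1,3,4,7}; column 6 has {4,5,6}; that leaves 2.
At row 4, column 1: row 4 has {2,4,6,7}; column 1 has {1,2,5,6}; that leaves 3.
At row 1, column 1: row 1 has {2,5,7}; column 1 has {1,2,3,5,6}; that leaves 4.
At row 5, column 1: row 5 has {5,6}; column 1 has {1,2,3,4,5,6}; that leaves 7.
At row 5, column 3: row 5 has {5,6,7}; column 3 has {1,2,4}; that leaves 3.
At row 5, column 6: row 5 has {3,5,6,7}; column 6 has {2,4,5,6}; that leaves 1.
At row 7, column 6: row 7 has {3,4,6}; column 6 has {1,2,4,5,6}; that leaves 7.
At row 1, column 3: row 1 has {2,4,5,7}; column 3 has {1,2,3,4}; that leaves 6.
At row 1, column 5: row 1 has {2,4,5,6,7}; column 5 has {3,7}; that leaves 1.
At row 1, column 7: row 1 has {1,2,4,5,6,7}; column 7 has {4,6,7}; that leaves 3.
At row 2, column 3: row 2 has {1,2,3,4,7}; column 3 has {1,2,3,4,6}; that leaves 5.
At row 2, column 5: row 2 has {1,2,3,4,5,7}; column 5 has {1,3,7}; that leaves 6.
At row 5, column 2: row 5 has {1,3,5,6,7}; column 2 has {2,3,7}; that leaves 4.
At row 5, column 5: row 5 has {1,3,4,5,6,7}; column 5 has {1,3,6,7}; that leaves 2.
At row 6, column 3: row 6 has {1,2}; column 3 has {1,2,3,4,5,6}; that leaves 7.
At row 6, column 6: row 6 has {1,2,7}; column 6 has {1,2,4,5,6,7}; that leaves 3.
At row 6, column 7: row 6 has {1,2,3,7}; column 7 has {3,4,6,7}; that leaves 5.
At row 7, column 5: row 7 has {3,4,6,7}; column 5 has {1,2,3,6,7}; that leaves 5.
At row 4, column 7: row 4 has {2,3,4,6,7}; column 7 has {3,4,5,6,7}; that leaves 1.
At row 6, column 2: row 6 has {1,2,3,5,7}; column 2 has {2,3,4,7}; that leaves 6.
At row 6, column 5: row 6 has {1,2,3,5,6,7}; column 5 has {1,2,3,5,6,7}; that leaves 4.
At row 7, column 2: row 7 has {3,4,5,6,7}; column 2 has {2,3,4,6,7}; that leaves 1.
At row 7, column 7: row 7 has {1,3,4,5,6,7}; column 7 has {1,3,4,5,6,7}; that leaves 2.
At row 4, column 2: row 4 has {1,2,3,4,6,7}; column 2 has {1,2,3,4,6,7}; that leaves 5.

4 7 6 2 1 5 3 / 1 3 5 7 6 2 4 / 5 2 1 4 3 6 7 / 3 5 2 6 7 4 1 / 7 4 3 5 2 1 6 / 2 6 7 1 4 3 5 / 6 1 4 3 5 7 2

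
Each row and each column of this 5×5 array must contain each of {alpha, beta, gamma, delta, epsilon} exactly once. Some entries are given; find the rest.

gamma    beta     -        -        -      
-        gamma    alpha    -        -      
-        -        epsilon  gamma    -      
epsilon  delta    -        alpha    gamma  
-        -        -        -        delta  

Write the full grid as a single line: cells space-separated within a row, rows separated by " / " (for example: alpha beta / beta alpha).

(r1,c3): row 1 has {beta,gamma}; column 3 has {alpha,epsilon}, so it must be delta.
(r1,c4): row 1 has {beta,gamma,delta}; column 4 has {alpha,gamma}, so it must be epsilon.
(r1,c5): row 1 has {beta,gamma,delta,epsilon}; column 5 has {gamma,delta}, so it must be alpha.
(r3,c2): row 3 has {gamma,epsilon}; column 2 has {beta,gamma,delta}, so it must be alpha.
(r3,c5): row 3 has {alpha,gamma,epsilon}; column 5 has {alpha,gamma,delta}, so it must be beta.
(r4,c3): row 4 has {alpha,gamma,delta,epsilon}; column 3 has {alpha,delta,epsilon}, so it must be beta.
(r5,c2): row 5 has {delta}; column 2 has {alpha,beta,gamma,delta}, so it must be epsilon.
(r5,c3): row 5 has {delta,epsilon}; column 3 has {alpha,beta,delta,epsilon}, so it must be gamma.
(r5,c4): row 5 has {gamma,delta,epsilon}; column 4 has {alpha,gamma,epsilon}, so it must be beta.
(r2,c4): row 2 has {alpha,gamma}; column 4 has {alpha,beta,gamma,epsilon}, so it must be delta.
(r2,c5): row 2 has {alpha,gamma,delta}; column 5 has {alpha,beta,gamma,delta}, so it must be epsilon.
(r3,c1): row 3 has {alpha,beta,gamma,epsilon}; column 1 has {gamma,epsilon}, so it must be delta.
(r5,c1): row 5 has {beta,gamma,delta,epsilon}; column 1 has {gamma,delta,epsilon}, so it must be alpha.
(r2,c1): row 2 has {alpha,gamma,delta,epsilon}; column 1 has {alpha,gamma,delta,epsilon}, so it must be beta.

gamma beta delta epsilon alpha / beta gamma alpha delta epsilon / delta alpha epsilon gamma beta / epsilon delta beta alpha gamma / alpha epsilon gamma beta delta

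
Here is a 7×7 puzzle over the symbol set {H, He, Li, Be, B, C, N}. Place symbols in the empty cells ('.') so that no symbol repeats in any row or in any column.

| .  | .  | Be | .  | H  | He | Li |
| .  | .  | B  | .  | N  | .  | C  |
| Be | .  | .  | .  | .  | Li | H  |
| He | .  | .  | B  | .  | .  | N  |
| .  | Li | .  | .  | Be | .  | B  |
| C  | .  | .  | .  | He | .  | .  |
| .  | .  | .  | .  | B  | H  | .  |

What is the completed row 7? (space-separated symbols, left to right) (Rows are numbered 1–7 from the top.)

At row 2, column 6: row 2 has {B,C,N}; column 6 has {H,He,Li}; that leaves Be.
At row 3, column 5: row 3 has {H,Li,Be}; column 5 has {H,He,Be,B,N}; that leaves C.
At row 4, column 5: row 4 has {He,B,N}; column 5 has {H,He,Be,B,C,N}; that leaves Li.
At row 4, column 6: row 4 has {He,Li,B,N}; column 6 has {H,He,Li,Be}; that leaves C.
At row 5, column 6: row 5 has {Li,Be,B}; column 6 has {H,He,Li,Be,C}; that leaves N.
At row 6, column 6: row 6 has {He,C}; column 6 has {H,He,Li,Be,C,N}; that leaves B.
At row 6, column 7: row 6 has {He,B,C}; column 7 has {H,Li,B,C,N}; that leaves Be.
At row 7, column 7: row 7 has {H,B}; column 7 has {H,Li,Be,B,C,N}; that leaves He.
At row 4, column 3: row 4 has {He,Li,B,C,N}; column 3 has {Be,B}; that leaves H.
At row 5, column 1: row 5 has {Li,Be,B,N}; column 1 has {He,Be,C}; that leaves H.
At row 2, column 1: row 2 has {Be,B,C,N}; column 1 has {H,He,Be,C}; that leaves Li.
At row 4, column 2: row 4 has {H,He,Li,B,C,N}; column 2 has {Li}; that leaves Be.
At row 7, column 1: row 7 has {H,He,B}; column 1 has {H,He,Li,Be,C}; that leaves N.
At row 7, column 2: row 7 has {H,He,B,N}; column 2 has {Li,Be}; that leaves C.
At row 7, column 3: row 7 has {H,He,B,C,N}; column 3 has {H,Be,B}; that leaves Li.
At row 7, column 4: row 7 has {H,He,Li,B,C,N}; column 4 has {B}; that leaves Be.

N C Li Be B H He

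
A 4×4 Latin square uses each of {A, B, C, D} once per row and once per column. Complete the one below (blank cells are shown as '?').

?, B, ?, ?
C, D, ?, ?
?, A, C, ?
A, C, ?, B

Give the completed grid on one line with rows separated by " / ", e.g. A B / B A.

D B A C / C D B A / B A C D / A C D B

(r1,c1) = D
(r1,c3) = A
(r1,c4) = C
(r2,c3) = B
(r2,c4) = A
(r3,c1) = B
(r3,c4) = D
(r4,c3) = D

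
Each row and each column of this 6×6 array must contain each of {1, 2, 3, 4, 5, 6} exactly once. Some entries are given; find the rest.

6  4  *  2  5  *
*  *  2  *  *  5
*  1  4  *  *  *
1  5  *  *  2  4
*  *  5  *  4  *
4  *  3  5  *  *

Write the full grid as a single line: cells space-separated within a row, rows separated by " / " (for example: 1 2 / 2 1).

6 4 1 2 5 3 / 3 6 2 4 1 5 / 5 1 4 6 3 2 / 1 5 6 3 2 4 / 2 3 5 1 4 6 / 4 2 3 5 6 1

(r1,c3): row 1 has {2,4,5,6}; column 3 has {2,3,4,5}, so it must be 1.
(r1,c6): row 1 has {1,2,4,5,6}; column 6 has {4,5}, so it must be 3.
(r2,c1): row 2 has {2,5}; column 1 has {1,4,6}, so it must be 3.
(r2,c2): row 2 has {2,3,5}; column 2 has {1,4,5}, so it must be 6.
(r2,c5): row 2 has {2,3,5,6}; column 5 has {2,4,5}, so it must be 1.
(r4,c3): row 4 has {1,2,4,5}; column 3 has {1,2,3,4,5}, so it must be 6.
(r4,c4): row 4 has {1,2,4,5,6}; column 4 has {2,5}, so it must be 3.
(r5,c1): row 5 has {4,5}; column 1 has {1,3,4,6}, so it must be 2.
(r5,c2): row 5 has {2,4,5}; column 2 has {1,4,5,6}, so it must be 3.
(r6,c2): row 6 has {3,4,5}; column 2 has {1,3,4,5,6}, so it must be 2.
(r6,c5): row 6 has {2,3,4,5}; column 5 has {1,2,4,5}, so it must be 6.
(r6,c6): row 6 has {2,3,4,5,6}; column 6 has {3,4,5}, so it must be 1.
(r2,c4): row 2 has {1,2,3,5,6}; column 4 has {2,3,5}, so it must be 4.
(r3,c1): row 3 has {1,4}; column 1 has {1,2,3,4,6}, so it must be 5.
(r3,c4): row 3 has {1,4,5}; column 4 has {2,3,4,5}, so it must be 6.
(r3,c5): row 3 has {1,4,5,6}; column 5 has {1,2,4,5,6}, so it must be 3.
(r3,c6): row 3 has {1,3,4,5,6}; column 6 has {1,3,4,5}, so it must be 2.
(r5,c4): row 5 has {2,3,4,5}; column 4 has {2,3,4,5,6}, so it must be 1.
(r5,c6): row 5 has {1,2,3,4,5}; column 6 has {1,2,3,4,5}, so it must be 6.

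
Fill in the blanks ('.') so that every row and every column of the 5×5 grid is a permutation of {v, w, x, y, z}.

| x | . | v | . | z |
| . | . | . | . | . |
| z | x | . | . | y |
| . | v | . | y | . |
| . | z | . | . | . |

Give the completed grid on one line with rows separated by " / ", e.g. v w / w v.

x y v w z / y w x z v / z x w v y / w v z y x / v z y x w

Cell (r1,c4): row 1 has {v,x,z}; column 4 has {y} → w.
Cell (r3,c3): row 3 has {x,y,z}; column 3 has {v} → w.
Cell (r3,c4): row 3 has {w,x,y,z}; column 4 has {w,y} → v.
Cell (r4,c1): row 4 has {v,y}; column 1 has {x,z} → w.
Cell (r4,c5): row 4 has {v,w,y}; column 5 has {y,z} → x.
Cell (r5,c4): row 5 has {z}; column 4 has {v,w,y} → x.
Cell (r1,c2): row 1 has {v,w,x,z}; column 2 has {v,x,z} → y.
Cell (r2,c2): row 2 is empty so far; column 2 has {v,x,y,z} → w.
Cell (r2,c4): row 2 has {w}; column 4 has {v,w,x,y} → z.
Cell (r2,c5): row 2 has {w,z}; column 5 has {x,y,z} → v.
Cell (r4,c3): row 4 has {v,w,x,y}; column 3 has {v,w} → z.
Cell (r5,c3): row 5 has {x,z}; column 3 has {v,w,z} → y.
Cell (r5,c5): row 5 has {x,y,z}; column 5 has {v,x,y,z} → w.
Cell (r2,c1): row 2 has {v,w,z}; column 1 has {w,x,z} → y.
Cell (r2,c3): row 2 has {v,w,y,z}; column 3 has {v,w,y,z} → x.
Cell (r5,c1): row 5 has {w,x,y,z}; column 1 has {w,x,y,z} → v.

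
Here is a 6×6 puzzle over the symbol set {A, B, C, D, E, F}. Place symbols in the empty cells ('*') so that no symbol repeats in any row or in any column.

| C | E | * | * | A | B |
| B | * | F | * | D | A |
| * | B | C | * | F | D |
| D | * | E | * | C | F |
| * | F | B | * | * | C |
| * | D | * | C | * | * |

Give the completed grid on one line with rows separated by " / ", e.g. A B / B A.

row 1 has {A,B,C,E}; column 3 has {B,C,E,F} — only D is left for (r1,c3).
row 1 has {A,B,C,D,E}; column 4 has {C} — only F is left for (r1,c4).
row 2 has {A,B,D,F}; column 2 has {B,D,E,F} — only C is left for (r2,c2).
row 2 has {A,B,C,D,F}; column 4 has {C,F} — only E is left for (r2,c4).
row 3 has {B,C,D,F}; column 4 has {C,E,F} — only A is left for (r3,c4).
row 4 has {C,D,E,F}; column 2 has {B,C,D,E,F} — only A is left for (r4,c2).
row 4 has {A,C,D,E,F}; column 4 has {A,C,E,F} — only B is left for (r4,c4).
row 5 has {B,C,F}; column 4 has {A,B,C,E,F} — only D is left for (r5,c4).
row 5 has {B,C,D,F}; column 5 has {A,C,D,F} — only E is left for (r5,c5).
row 6 has {C,D}; column 3 has {B,C,D,E,F} — only A is left for (r6,c3).
row 6 has {A,C,D}; column 5 has {A,C,D,E,F} — only B is left for (r6,c5).
row 6 has {A,B,C,D}; column 6 has {A,B,C,D,F} — only E is left for (r6,c6).
row 3 has {A,B,C,D,F}; column 1 has {B,C,D} — only E is left for (r3,c1).
row 5 has {B,C,D,E,F}; column 1 has {B,C,D,E} — only A is left for (r5,c1).
row 6 has {A,B,C,D,E}; column 1 has {A,B,C,D,E} — only F is left for (r6,c1).

C E D F A B / B C F E D A / E B C A F D / D A E B C F / A F B D E C / F D A C B E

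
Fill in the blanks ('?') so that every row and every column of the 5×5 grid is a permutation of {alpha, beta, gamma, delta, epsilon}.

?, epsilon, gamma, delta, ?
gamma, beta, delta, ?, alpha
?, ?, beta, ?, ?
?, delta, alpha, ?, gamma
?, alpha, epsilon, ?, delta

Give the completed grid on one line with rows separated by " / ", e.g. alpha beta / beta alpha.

alpha epsilon gamma delta beta / gamma beta delta epsilon alpha / delta gamma beta alpha epsilon / epsilon delta alpha beta gamma / beta alpha epsilon gamma delta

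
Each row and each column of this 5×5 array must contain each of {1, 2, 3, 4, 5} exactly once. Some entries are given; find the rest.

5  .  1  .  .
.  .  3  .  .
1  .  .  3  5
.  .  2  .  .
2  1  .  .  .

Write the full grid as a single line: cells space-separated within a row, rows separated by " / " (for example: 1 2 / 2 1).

5 3 1 2 4 / 4 5 3 1 2 / 1 2 4 3 5 / 3 4 2 5 1 / 2 1 5 4 3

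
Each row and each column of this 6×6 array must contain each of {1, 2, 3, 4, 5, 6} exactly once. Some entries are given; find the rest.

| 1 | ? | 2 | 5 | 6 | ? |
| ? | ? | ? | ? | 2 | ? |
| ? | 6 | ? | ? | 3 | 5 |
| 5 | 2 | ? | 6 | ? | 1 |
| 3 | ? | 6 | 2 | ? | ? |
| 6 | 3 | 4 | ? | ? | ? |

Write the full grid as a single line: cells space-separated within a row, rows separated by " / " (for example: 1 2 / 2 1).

(r1,c2) = 4
(r1,c6) = 3
(r2,c1) = 4
(r2,c6) = 6
(r3,c1) = 2
(r3,c3) = 1
(r3,c4) = 4
(r4,c3) = 3
(r4,c5) = 4
(r5,c6) = 4
(r6,c4) = 1
(r6,c5) = 5
(r6,c6) = 2
(r2,c3) = 5
(r2,c4) = 3
(r5,c5) = 1
(r2,c2) = 1
(r5,c2) = 5

1 4 2 5 6 3 / 4 1 5 3 2 6 / 2 6 1 4 3 5 / 5 2 3 6 4 1 / 3 5 6 2 1 4 / 6 3 4 1 5 2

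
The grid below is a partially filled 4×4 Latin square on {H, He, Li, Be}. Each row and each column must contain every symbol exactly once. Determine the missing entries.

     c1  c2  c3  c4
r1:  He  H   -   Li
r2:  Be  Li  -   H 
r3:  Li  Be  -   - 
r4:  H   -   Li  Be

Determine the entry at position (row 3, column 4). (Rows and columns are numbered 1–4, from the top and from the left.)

He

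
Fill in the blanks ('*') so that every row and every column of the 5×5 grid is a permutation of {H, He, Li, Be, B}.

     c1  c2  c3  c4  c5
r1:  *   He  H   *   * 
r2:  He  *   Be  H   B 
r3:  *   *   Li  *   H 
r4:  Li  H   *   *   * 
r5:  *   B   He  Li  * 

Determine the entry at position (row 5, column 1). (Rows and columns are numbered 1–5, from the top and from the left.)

(r2,c2) = Li
(r3,c2) = Be
(r4,c3) = B
(r5,c5) = Be
(r1,c5) = Li
(r3,c1) = B
(r3,c4) = He
(r4,c4) = Be
(r4,c5) = He
(r5,c1) = H

H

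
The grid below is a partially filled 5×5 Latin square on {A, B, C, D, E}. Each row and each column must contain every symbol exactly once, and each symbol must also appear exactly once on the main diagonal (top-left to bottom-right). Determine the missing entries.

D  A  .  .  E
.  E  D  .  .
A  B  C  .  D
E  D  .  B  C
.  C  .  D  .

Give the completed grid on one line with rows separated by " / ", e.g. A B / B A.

D A B C E / C E D A B / A B C E D / E D A B C / B C E D A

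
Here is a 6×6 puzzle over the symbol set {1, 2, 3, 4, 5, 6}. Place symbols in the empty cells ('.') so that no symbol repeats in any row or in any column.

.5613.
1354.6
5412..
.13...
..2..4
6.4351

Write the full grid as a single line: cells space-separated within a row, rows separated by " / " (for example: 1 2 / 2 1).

(r1,c6): row 1 has {1,3,5,6}; column 6 has {1,4,6}, so it must be 2.
(r2,c5): row 2 has {1,3,4,5,6}; column 5 has {3,5}, so it must be 2.
(r3,c5): row 3 has {1,2,4,5}; column 5 has {2,3,5}, so it must be 6.
(r3,c6): row 3 has {1,2,4,5,6}; column 6 has {1,2,4,6}, so it must be 3.
(r4,c5): row 4 has {1,3}; column 5 has {2,3,5,6}, so it must be 4.
(r4,c6): row 4 has {1,3,4}; column 6 has {1,2,3,4,6}, so it must be 5.
(r5,c1): row 5 has {2,4}; column 1 has {1,5,6}, so it must be 3.
(r5,c2): row 5 has {2,3,4}; column 2 has {1,3,4,5}, so it must be 6.
(r5,c4): row 5 has {2,3,4,6}; column 4 has {1,2,3,4}, so it must be 5.
(r5,c5): row 5 has {2,3,4,5,6}; column 5 has {2,3,4,5,6}, so it must be 1.
(r6,c2): row 6 has {1,3,4,5,6}; column 2 has {1,3,4,5,6}, so it must be 2.
(r1,c1): row 1 has {1,2,3,5,6}; column 1 has {1,3,5,6}, so it must be 4.
(r4,c1): row 4 has {1,3,4,5}; column 1 has {1,3,4,5,6}, so it must be 2.
(r4,c4): row 4 has {1,2,3,4,5}; column 4 has {1,2,3,4,5}, so it must be 6.

4 5 6 1 3 2 / 1 3 5 4 2 6 / 5 4 1 2 6 3 / 2 1 3 6 4 5 / 3 6 2 5 1 4 / 6 2 4 3 5 1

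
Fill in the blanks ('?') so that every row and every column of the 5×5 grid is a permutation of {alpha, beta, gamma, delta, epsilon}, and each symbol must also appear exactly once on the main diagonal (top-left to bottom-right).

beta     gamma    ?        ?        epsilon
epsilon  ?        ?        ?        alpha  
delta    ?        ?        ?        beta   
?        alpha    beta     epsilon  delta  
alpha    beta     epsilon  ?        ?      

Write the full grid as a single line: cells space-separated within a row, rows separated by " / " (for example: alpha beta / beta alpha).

(r2,c2): row 2 has {alpha,epsilon}; column 2 has {alpha,beta,gamma}; the diagonal has {beta,epsilon}, so it must be delta.
(r2,c3): row 2 has {alpha,delta,epsilon}; column 3 has {beta,epsilon}, so it must be gamma.
(r2,c4): row 2 has {alpha,gamma,delta,epsilon}; column 4 has {epsilon}, so it must be beta.
(r3,c2): row 3 has {beta,delta}; column 2 has {alpha,beta,gamma,delta}, so it must be epsilon.
(r3,c3): row 3 has {beta,delta,epsilon}; column 3 has {beta,gamma,epsilon}; the diagonal has {beta,delta,epsilon}, so it must be alpha.
(r3,c4): row 3 has {alpha,beta,delta,epsilon}; column 4 has {beta,epsilon}, so it must be gamma.
(r4,c1): row 4 has {alpha,beta,delta,epsilon}; column 1 has {alpha,beta,delta,epsilon}, so it must be gamma.
(r5,c4): row 5 has {alpha,beta,epsilon}; column 4 has {beta,gamma,epsilon}, so it must be delta.
(r5,c5): row 5 has {alpha,beta,delta,epsilon}; column 5 has {alpha,beta,delta,epsilon}; the diagonal has {alpha,beta,delta,epsilon}, so it must be gamma.
(r1,c3): row 1 has {beta,gamma,epsilon}; column 3 has {alpha,beta,gamma,epsilon}, so it must be delta.
(r1,c4): row 1 has {beta,gamma,delta,epsilon}; column 4 has {beta,gamma,delta,epsilon}, so it must be alpha.

beta gamma delta alpha epsilon / epsilon delta gamma beta alpha / delta epsilon alpha gamma beta / gamma alpha beta epsilon delta / alpha beta epsilon delta gamma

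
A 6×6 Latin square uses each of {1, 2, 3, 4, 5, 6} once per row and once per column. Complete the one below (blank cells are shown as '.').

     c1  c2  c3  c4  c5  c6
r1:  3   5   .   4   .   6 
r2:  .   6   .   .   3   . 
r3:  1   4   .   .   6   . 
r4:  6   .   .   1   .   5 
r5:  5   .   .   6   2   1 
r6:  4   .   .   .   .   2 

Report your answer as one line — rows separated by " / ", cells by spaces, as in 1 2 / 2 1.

Cell (r1,c5): row 1 has {3,4,5,6}; column 5 has {2,3,6} → 1.
Cell (r2,c1): row 2 has {3,6}; column 1 has {1,3,4,5,6} → 2.
Cell (r2,c4): row 2 has {2,3,6}; column 4 has {1,4,6} → 5.
Cell (r2,c6): row 2 has {2,3,5,6}; column 6 has {1,2,5,6} → 4.
Cell (r3,c6): row 3 has {1,4,6}; column 6 has {1,2,4,5,6} → 3.
Cell (r4,c5): row 4 has {1,5,6}; column 5 has {1,2,3,6} → 4.
Cell (r5,c2): row 5 has {1,2,5,6}; column 2 has {4,5,6} → 3.
Cell (r5,c3): row 5 has {1,2,3,5,6}; column 3 is empty so far → 4.
Cell (r6,c2): row 6 has {2,4}; column 2 has {3,4,5,6} → 1.
Cell (r6,c4): row 6 has {1,2,4}; column 4 has {1,4,5,6} → 3.
Cell (r6,c5): row 6 has {1,2,3,4}; column 5 has {1,2,3,4,6} → 5.
Cell (r1,c3): row 1 has {1,3,4,5,6}; column 3 has {4} → 2.
Cell (r2,c3): row 2 has {2,3,4,5,6}; column 3 has {2,4} → 1.
Cell (r3,c3): row 3 has {1,3,4,6}; column 3 has {1,2,4} → 5.
Cell (r3,c4): row 3 has {1,3,4,5,6}; column 4 has {1,3,4,5,6} → 2.
Cell (r4,c2): row 4 has {1,4,5,6}; column 2 has {1,3,4,5,6} → 2.
Cell (r4,c3): row 4 has {1,2,4,5,6}; column 3 has {1,2,4,5} → 3.
Cell (r6,c3): row 6 has {1,2,3,4,5}; column 3 has {1,2,3,4,5} → 6.

3 5 2 4 1 6 / 2 6 1 5 3 4 / 1 4 5 2 6 3 / 6 2 3 1 4 5 / 5 3 4 6 2 1 / 4 1 6 3 5 2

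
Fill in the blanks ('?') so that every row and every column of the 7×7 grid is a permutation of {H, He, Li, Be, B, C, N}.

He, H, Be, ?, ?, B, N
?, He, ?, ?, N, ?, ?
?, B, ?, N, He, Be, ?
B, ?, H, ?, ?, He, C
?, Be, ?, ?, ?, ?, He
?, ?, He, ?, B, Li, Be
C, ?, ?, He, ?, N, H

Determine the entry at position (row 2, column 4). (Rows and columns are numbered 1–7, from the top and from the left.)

C

(r3,c7) = Li
(r7,c2) = Li
(r7,c3) = B
(r7,c5) = Be
(r2,c7) = B
(r3,c1) = H
(r3,c3) = C
(r4,c2) = N
(r4,c5) = Li
(r6,c1) = N
(r6,c2) = C
(r6,c4) = H
(r1,c5) = C
(r2,c3) = Li
(r4,c4) = Be
(r5,c1) = Li
(r5,c3) = N
(r5,c5) = H
(r5,c6) = C
(r1,c4) = Li
(r2,c1) = Be
(r2,c4) = C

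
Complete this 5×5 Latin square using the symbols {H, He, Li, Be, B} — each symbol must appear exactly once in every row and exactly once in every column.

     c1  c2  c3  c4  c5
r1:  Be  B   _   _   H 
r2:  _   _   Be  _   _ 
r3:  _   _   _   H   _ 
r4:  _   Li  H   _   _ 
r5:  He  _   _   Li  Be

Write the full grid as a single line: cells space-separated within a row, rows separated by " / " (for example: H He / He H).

row 1 has {H,Be,B}; column 4 has {H,Li} — only He is left for (r1,c4).
row 2 has {Be}; column 4 has {H,He,Li} — only B is left for (r2,c4).
row 4 has {H,Li}; column 1 has {He,Be} — only B is left for (r4,c1).
row 4 has {H,Li,B}; column 4 has {H,He,Li,B} — only Be is left for (r4,c4).
row 4 has {H,Li,Be,B}; column 5 has {H,Be} — only He is left for (r4,c5).
row 5 has {He,Li,Be}; column 2 has {Li,B} — only H is left for (r5,c2).
row 5 has {H,He,Li,Be}; column 3 has {H,Be} — only B is left for (r5,c3).
row 1 has {H,He,Be,B}; column 3 has {H,Be,B} — only Li is left for (r1,c3).
row 2 has {Be,B}; column 2 has {H,Li,B} — only He is left for (r2,c2).
row 2 has {He,Be,B}; column 5 has {H,He,Be} — only Li is left for (r2,c5).
row 3 has {H}; column 1 has {He,Be,B} — only Li is left for (r3,c1).
row 3 has {H,Li}; column 2 has {H,He,Li,B} — only Be is left for (r3,c2).
row 3 has {H,Li,Be}; column 3 has {H,Li,Be,B} — only He is left for (r3,c3).
row 3 has {H,He,Li,Be}; column 5 has {H,He,Li,Be} — only B is left for (r3,c5).
row 2 has {He,Li,Be,B}; column 1 has {He,Li,Be,B} — only H is left for (r2,c1).

Be B Li He H / H He Be B Li / Li Be He H B / B Li H Be He / He H B Li Be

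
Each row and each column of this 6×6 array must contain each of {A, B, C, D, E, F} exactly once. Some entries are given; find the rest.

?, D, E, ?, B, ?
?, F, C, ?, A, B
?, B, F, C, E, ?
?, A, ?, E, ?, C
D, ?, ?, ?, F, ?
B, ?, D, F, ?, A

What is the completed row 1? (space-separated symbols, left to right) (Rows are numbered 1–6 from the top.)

C D E A B F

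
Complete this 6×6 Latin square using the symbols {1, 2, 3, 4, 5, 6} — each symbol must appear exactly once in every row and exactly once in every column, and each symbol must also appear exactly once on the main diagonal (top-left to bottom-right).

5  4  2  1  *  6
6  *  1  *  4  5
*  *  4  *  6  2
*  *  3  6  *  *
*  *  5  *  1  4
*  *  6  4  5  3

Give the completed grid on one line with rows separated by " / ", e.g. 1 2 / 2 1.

5 4 2 1 3 6 / 6 2 1 3 4 5 / 1 3 4 5 6 2 / 4 5 3 6 2 1 / 3 6 5 2 1 4 / 2 1 6 4 5 3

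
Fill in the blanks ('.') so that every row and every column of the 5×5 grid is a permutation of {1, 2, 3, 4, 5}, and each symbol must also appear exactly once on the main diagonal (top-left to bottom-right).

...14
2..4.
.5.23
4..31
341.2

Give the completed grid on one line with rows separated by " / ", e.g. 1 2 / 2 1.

(r1,c1) = 5
(r2,c2) = 1
(r2,c5) = 5
(r3,c1) = 1
(r3,c3) = 4
(r4,c2) = 2
(r4,c3) = 5
(r5,c4) = 5
(r1,c2) = 3
(r1,c3) = 2
(r2,c3) = 3

5 3 2 1 4 / 2 1 3 4 5 / 1 5 4 2 3 / 4 2 5 3 1 / 3 4 1 5 2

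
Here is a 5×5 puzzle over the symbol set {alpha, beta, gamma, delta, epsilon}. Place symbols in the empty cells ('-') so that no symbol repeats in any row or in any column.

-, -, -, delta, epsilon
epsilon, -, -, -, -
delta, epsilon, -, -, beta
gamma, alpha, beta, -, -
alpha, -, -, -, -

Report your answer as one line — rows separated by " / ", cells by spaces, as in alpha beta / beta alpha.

beta gamma alpha delta epsilon / epsilon beta delta gamma alpha / delta epsilon gamma alpha beta / gamma alpha beta epsilon delta / alpha delta epsilon beta gamma

row 1 has {delta,epsilon}; column 1 has {alpha,gamma,delta,epsilon} — only beta is left for (r1,c1).
row 1 has {beta,delta,epsilon}; column 2 has {alpha,epsilon} — only gamma is left for (r1,c2).
row 1 has {beta,gamma,delta,epsilon}; column 3 has {beta} — only alpha is left for (r1,c3).
row 3 has {beta,delta,epsilon}; column 3 has {alpha,beta} — only gamma is left for (r3,c3).
row 3 has {beta,gamma,delta,epsilon}; column 4 has {delta} — only alpha is left for (r3,c4).
row 4 has {alpha,beta,gamma}; column 4 has {alpha,delta} — only epsilon is left for (r4,c4).
row 4 has {alpha,beta,gamma,epsilon}; column 5 has {beta,epsilon} — only delta is left for (r4,c5).
row 5 has {alpha}; column 5 has {beta,delta,epsilon} — only gamma is left for (r5,c5).
row 2 has {epsilon}; column 3 has {alpha,beta,gamma} — only delta is left for (r2,c3).
row 2 has {delta,epsilon}; column 5 has {beta,gamma,delta,epsilon} — only alpha is left for (r2,c5).
row 5 has {alpha,gamma}; column 3 has {alpha,beta,gamma,delta} — only epsilon is left for (r5,c3).
row 5 has {alpha,gamma,epsilon}; column 4 has {alpha,delta,epsilon} — only beta is left for (r5,c4).
row 2 has {alpha,delta,epsilon}; column 2 has {alpha,gamma,epsilon} — only beta is left for (r2,c2).
row 2 has {alpha,beta,delta,epsilon}; column 4 has {alpha,beta,delta,epsilon} — only gamma is left for (r2,c4).
row 5 has {alpha,beta,gamma,epsilon}; column 2 has {alpha,beta,gamma,epsilon} — only delta is left for (r5,c2).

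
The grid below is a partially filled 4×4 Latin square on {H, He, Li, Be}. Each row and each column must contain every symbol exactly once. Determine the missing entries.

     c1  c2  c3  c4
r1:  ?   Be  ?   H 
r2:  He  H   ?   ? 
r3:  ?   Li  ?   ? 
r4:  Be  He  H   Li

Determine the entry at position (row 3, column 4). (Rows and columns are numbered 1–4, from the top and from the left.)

(r1,c1) = Li
(r1,c3) = He
(r2,c4) = Be
(r3,c1) = H
(r3,c3) = Be
(r3,c4) = He

He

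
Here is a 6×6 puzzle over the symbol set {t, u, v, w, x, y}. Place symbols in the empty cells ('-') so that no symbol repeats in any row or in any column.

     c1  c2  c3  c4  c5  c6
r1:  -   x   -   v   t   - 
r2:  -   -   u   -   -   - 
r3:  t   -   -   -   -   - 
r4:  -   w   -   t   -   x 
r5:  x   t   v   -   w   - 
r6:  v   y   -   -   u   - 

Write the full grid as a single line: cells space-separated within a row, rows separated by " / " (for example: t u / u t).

y x w v t u / w v u y x t / t u x w y v / u w y t v x / x t v u w y / v y t x u w

row 2 has {u}; column 2 has {t,w,x,y} — only v is left for (r2,c2).
row 3 has {t}; column 2 has {t,v,w,x,y} — only u is left for (r3,c2).
row 4 has {t,w,x}; column 3 has {u,v} — only y is left for (r4,c3).
row 4 has {t,w,x,y}; column 5 has {t,u,w} — only v is left for (r4,c5).
row 1 has {t,v,x}; column 3 has {u,v,y} — only w is left for (r1,c3).
row 3 has {t,u}; column 3 has {u,v,w,y} — only x is left for (r3,c3).
row 3 has {t,u,x}; column 5 has {t,u,v,w} — only y is left for (r3,c5).
row 4 has {t,v,w,x,y}; column 1 has {t,v,x} — only u is left for (r4,c1).
row 6 has {u,v,y}; column 3 has {u,v,w,x,y} — only t is left for (r6,c3).
row 6 has {t,u,v,y}; column 6 has {x} — only w is left for (r6,c6).
row 1 has {t,v,w,x}; column 1 has {t,u,v,x} — only y is left for (r1,c1).
row 1 has {t,v,w,x,y}; column 6 has {w,x} — only u is left for (r1,c6).
row 2 has {u,v}; column 1 has {t,u,v,x,y} — only w is left for (r2,c1).
row 2 has {u,v,w}; column 5 has {t,u,v,w,y} — only x is left for (r2,c5).
row 3 has {t,u,x,y}; column 4 has {t,v} — only w is left for (r3,c4).
row 3 has {t,u,w,x,y}; column 6 has {u,w,x} — only v is left for (r3,c6).
row 5 has {t,v,w,x}; column 6 has {u,v,w,x} — only y is left for (r5,c6).
row 6 has {t,u,v,w,y}; column 4 has {t,v,w} — only x is left for (r6,c4).
row 2 has {u,v,w,x}; column 4 has {t,v,w,x} — only y is left for (r2,c4).
row 2 has {u,v,w,x,y}; column 6 has {u,v,w,x,y} — only t is left for (r2,c6).
row 5 has {t,v,w,x,y}; column 4 has {t,v,w,x,y} — only u is left for (r5,c4).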